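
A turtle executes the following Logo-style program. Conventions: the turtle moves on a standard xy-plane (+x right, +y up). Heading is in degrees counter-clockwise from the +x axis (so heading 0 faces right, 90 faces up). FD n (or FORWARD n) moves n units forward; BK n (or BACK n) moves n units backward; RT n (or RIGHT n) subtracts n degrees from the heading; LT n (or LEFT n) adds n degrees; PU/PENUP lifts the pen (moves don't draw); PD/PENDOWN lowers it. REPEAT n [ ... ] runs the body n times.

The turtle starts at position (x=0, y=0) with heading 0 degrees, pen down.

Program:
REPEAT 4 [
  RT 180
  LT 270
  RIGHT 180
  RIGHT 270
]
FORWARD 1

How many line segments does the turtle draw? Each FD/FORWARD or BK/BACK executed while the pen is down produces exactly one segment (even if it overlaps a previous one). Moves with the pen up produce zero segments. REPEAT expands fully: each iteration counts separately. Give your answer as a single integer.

Executing turtle program step by step:
Start: pos=(0,0), heading=0, pen down
REPEAT 4 [
  -- iteration 1/4 --
  RT 180: heading 0 -> 180
  LT 270: heading 180 -> 90
  RT 180: heading 90 -> 270
  RT 270: heading 270 -> 0
  -- iteration 2/4 --
  RT 180: heading 0 -> 180
  LT 270: heading 180 -> 90
  RT 180: heading 90 -> 270
  RT 270: heading 270 -> 0
  -- iteration 3/4 --
  RT 180: heading 0 -> 180
  LT 270: heading 180 -> 90
  RT 180: heading 90 -> 270
  RT 270: heading 270 -> 0
  -- iteration 4/4 --
  RT 180: heading 0 -> 180
  LT 270: heading 180 -> 90
  RT 180: heading 90 -> 270
  RT 270: heading 270 -> 0
]
FD 1: (0,0) -> (1,0) [heading=0, draw]
Final: pos=(1,0), heading=0, 1 segment(s) drawn
Segments drawn: 1

Answer: 1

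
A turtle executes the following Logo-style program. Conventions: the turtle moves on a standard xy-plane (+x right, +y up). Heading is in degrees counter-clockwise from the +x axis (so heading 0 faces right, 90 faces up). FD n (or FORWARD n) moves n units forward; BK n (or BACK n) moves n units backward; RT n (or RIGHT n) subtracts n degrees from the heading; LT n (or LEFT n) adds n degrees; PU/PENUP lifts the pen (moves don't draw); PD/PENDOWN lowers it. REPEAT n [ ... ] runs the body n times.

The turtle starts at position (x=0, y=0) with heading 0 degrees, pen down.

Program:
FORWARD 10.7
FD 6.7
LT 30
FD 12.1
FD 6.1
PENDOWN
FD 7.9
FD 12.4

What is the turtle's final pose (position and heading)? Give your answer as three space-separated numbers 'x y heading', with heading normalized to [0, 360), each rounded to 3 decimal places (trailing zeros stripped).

Executing turtle program step by step:
Start: pos=(0,0), heading=0, pen down
FD 10.7: (0,0) -> (10.7,0) [heading=0, draw]
FD 6.7: (10.7,0) -> (17.4,0) [heading=0, draw]
LT 30: heading 0 -> 30
FD 12.1: (17.4,0) -> (27.879,6.05) [heading=30, draw]
FD 6.1: (27.879,6.05) -> (33.162,9.1) [heading=30, draw]
PD: pen down
FD 7.9: (33.162,9.1) -> (40.003,13.05) [heading=30, draw]
FD 12.4: (40.003,13.05) -> (50.742,19.25) [heading=30, draw]
Final: pos=(50.742,19.25), heading=30, 6 segment(s) drawn

Answer: 50.742 19.25 30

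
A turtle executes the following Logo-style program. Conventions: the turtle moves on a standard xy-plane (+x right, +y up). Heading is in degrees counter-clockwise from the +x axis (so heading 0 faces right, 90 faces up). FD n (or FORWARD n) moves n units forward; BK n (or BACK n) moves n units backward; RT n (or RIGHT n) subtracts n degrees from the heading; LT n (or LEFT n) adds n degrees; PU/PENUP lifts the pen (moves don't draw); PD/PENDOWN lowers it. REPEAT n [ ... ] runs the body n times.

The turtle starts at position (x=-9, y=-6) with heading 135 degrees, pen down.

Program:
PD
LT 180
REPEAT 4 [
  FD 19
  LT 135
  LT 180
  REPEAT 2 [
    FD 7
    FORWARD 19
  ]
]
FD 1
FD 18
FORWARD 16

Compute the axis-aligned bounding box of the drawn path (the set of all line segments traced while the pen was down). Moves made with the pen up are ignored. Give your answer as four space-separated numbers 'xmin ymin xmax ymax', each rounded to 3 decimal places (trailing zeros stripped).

Executing turtle program step by step:
Start: pos=(-9,-6), heading=135, pen down
PD: pen down
LT 180: heading 135 -> 315
REPEAT 4 [
  -- iteration 1/4 --
  FD 19: (-9,-6) -> (4.435,-19.435) [heading=315, draw]
  LT 135: heading 315 -> 90
  LT 180: heading 90 -> 270
  REPEAT 2 [
    -- iteration 1/2 --
    FD 7: (4.435,-19.435) -> (4.435,-26.435) [heading=270, draw]
    FD 19: (4.435,-26.435) -> (4.435,-45.435) [heading=270, draw]
    -- iteration 2/2 --
    FD 7: (4.435,-45.435) -> (4.435,-52.435) [heading=270, draw]
    FD 19: (4.435,-52.435) -> (4.435,-71.435) [heading=270, draw]
  ]
  -- iteration 2/4 --
  FD 19: (4.435,-71.435) -> (4.435,-90.435) [heading=270, draw]
  LT 135: heading 270 -> 45
  LT 180: heading 45 -> 225
  REPEAT 2 [
    -- iteration 1/2 --
    FD 7: (4.435,-90.435) -> (-0.515,-95.385) [heading=225, draw]
    FD 19: (-0.515,-95.385) -> (-13.95,-108.82) [heading=225, draw]
    -- iteration 2/2 --
    FD 7: (-13.95,-108.82) -> (-18.899,-113.77) [heading=225, draw]
    FD 19: (-18.899,-113.77) -> (-32.335,-127.205) [heading=225, draw]
  ]
  -- iteration 3/4 --
  FD 19: (-32.335,-127.205) -> (-45.77,-140.64) [heading=225, draw]
  LT 135: heading 225 -> 0
  LT 180: heading 0 -> 180
  REPEAT 2 [
    -- iteration 1/2 --
    FD 7: (-45.77,-140.64) -> (-52.77,-140.64) [heading=180, draw]
    FD 19: (-52.77,-140.64) -> (-71.77,-140.64) [heading=180, draw]
    -- iteration 2/2 --
    FD 7: (-71.77,-140.64) -> (-78.77,-140.64) [heading=180, draw]
    FD 19: (-78.77,-140.64) -> (-97.77,-140.64) [heading=180, draw]
  ]
  -- iteration 4/4 --
  FD 19: (-97.77,-140.64) -> (-116.77,-140.64) [heading=180, draw]
  LT 135: heading 180 -> 315
  LT 180: heading 315 -> 135
  REPEAT 2 [
    -- iteration 1/2 --
    FD 7: (-116.77,-140.64) -> (-121.719,-135.69) [heading=135, draw]
    FD 19: (-121.719,-135.69) -> (-135.154,-122.255) [heading=135, draw]
    -- iteration 2/2 --
    FD 7: (-135.154,-122.255) -> (-140.104,-117.305) [heading=135, draw]
    FD 19: (-140.104,-117.305) -> (-153.539,-103.87) [heading=135, draw]
  ]
]
FD 1: (-153.539,-103.87) -> (-154.246,-103.163) [heading=135, draw]
FD 18: (-154.246,-103.163) -> (-166.974,-90.435) [heading=135, draw]
FD 16: (-166.974,-90.435) -> (-178.288,-79.121) [heading=135, draw]
Final: pos=(-178.288,-79.121), heading=135, 23 segment(s) drawn

Segment endpoints: x in {-178.288, -166.974, -154.246, -153.539, -140.104, -135.154, -121.719, -116.77, -97.77, -78.77, -71.77, -52.77, -45.77, -32.335, -18.899, -13.95, -9, -0.515, 4.435, 4.435, 4.435, 4.435, 4.435, 4.435}, y in {-140.64, -140.64, -140.64, -140.64, -135.69, -127.205, -122.255, -117.305, -113.77, -108.82, -103.87, -103.163, -95.385, -90.435, -90.435, -79.121, -71.435, -52.435, -45.435, -26.435, -19.435, -6}
xmin=-178.288, ymin=-140.64, xmax=4.435, ymax=-6

Answer: -178.288 -140.64 4.435 -6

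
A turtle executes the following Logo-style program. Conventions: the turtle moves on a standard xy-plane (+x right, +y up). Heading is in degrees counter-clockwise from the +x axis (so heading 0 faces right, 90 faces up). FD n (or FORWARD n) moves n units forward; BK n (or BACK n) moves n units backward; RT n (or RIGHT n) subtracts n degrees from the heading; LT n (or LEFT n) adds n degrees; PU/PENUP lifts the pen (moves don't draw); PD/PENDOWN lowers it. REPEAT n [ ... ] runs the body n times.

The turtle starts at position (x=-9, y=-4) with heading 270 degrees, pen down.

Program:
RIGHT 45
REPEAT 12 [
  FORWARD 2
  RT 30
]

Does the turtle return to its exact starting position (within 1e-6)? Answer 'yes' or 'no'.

Executing turtle program step by step:
Start: pos=(-9,-4), heading=270, pen down
RT 45: heading 270 -> 225
REPEAT 12 [
  -- iteration 1/12 --
  FD 2: (-9,-4) -> (-10.414,-5.414) [heading=225, draw]
  RT 30: heading 225 -> 195
  -- iteration 2/12 --
  FD 2: (-10.414,-5.414) -> (-12.346,-5.932) [heading=195, draw]
  RT 30: heading 195 -> 165
  -- iteration 3/12 --
  FD 2: (-12.346,-5.932) -> (-14.278,-5.414) [heading=165, draw]
  RT 30: heading 165 -> 135
  -- iteration 4/12 --
  FD 2: (-14.278,-5.414) -> (-15.692,-4) [heading=135, draw]
  RT 30: heading 135 -> 105
  -- iteration 5/12 --
  FD 2: (-15.692,-4) -> (-16.21,-2.068) [heading=105, draw]
  RT 30: heading 105 -> 75
  -- iteration 6/12 --
  FD 2: (-16.21,-2.068) -> (-15.692,-0.136) [heading=75, draw]
  RT 30: heading 75 -> 45
  -- iteration 7/12 --
  FD 2: (-15.692,-0.136) -> (-14.278,1.278) [heading=45, draw]
  RT 30: heading 45 -> 15
  -- iteration 8/12 --
  FD 2: (-14.278,1.278) -> (-12.346,1.796) [heading=15, draw]
  RT 30: heading 15 -> 345
  -- iteration 9/12 --
  FD 2: (-12.346,1.796) -> (-10.414,1.278) [heading=345, draw]
  RT 30: heading 345 -> 315
  -- iteration 10/12 --
  FD 2: (-10.414,1.278) -> (-9,-0.136) [heading=315, draw]
  RT 30: heading 315 -> 285
  -- iteration 11/12 --
  FD 2: (-9,-0.136) -> (-8.482,-2.068) [heading=285, draw]
  RT 30: heading 285 -> 255
  -- iteration 12/12 --
  FD 2: (-8.482,-2.068) -> (-9,-4) [heading=255, draw]
  RT 30: heading 255 -> 225
]
Final: pos=(-9,-4), heading=225, 12 segment(s) drawn

Start position: (-9, -4)
Final position: (-9, -4)
Distance = 0; < 1e-6 -> CLOSED

Answer: yes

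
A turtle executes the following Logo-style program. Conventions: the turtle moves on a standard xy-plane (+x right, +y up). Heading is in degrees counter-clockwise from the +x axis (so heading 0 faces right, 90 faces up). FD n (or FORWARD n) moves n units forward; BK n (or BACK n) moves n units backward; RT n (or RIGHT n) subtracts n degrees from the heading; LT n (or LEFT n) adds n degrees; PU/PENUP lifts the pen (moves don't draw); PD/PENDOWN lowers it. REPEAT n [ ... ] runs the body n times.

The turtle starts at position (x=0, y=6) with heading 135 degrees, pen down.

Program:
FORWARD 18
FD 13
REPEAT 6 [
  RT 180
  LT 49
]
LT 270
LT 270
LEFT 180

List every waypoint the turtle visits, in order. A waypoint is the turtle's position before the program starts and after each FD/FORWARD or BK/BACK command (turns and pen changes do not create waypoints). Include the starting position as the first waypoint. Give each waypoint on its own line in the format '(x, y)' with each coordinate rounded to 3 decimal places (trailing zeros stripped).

Answer: (0, 6)
(-12.728, 18.728)
(-21.92, 27.92)

Derivation:
Executing turtle program step by step:
Start: pos=(0,6), heading=135, pen down
FD 18: (0,6) -> (-12.728,18.728) [heading=135, draw]
FD 13: (-12.728,18.728) -> (-21.92,27.92) [heading=135, draw]
REPEAT 6 [
  -- iteration 1/6 --
  RT 180: heading 135 -> 315
  LT 49: heading 315 -> 4
  -- iteration 2/6 --
  RT 180: heading 4 -> 184
  LT 49: heading 184 -> 233
  -- iteration 3/6 --
  RT 180: heading 233 -> 53
  LT 49: heading 53 -> 102
  -- iteration 4/6 --
  RT 180: heading 102 -> 282
  LT 49: heading 282 -> 331
  -- iteration 5/6 --
  RT 180: heading 331 -> 151
  LT 49: heading 151 -> 200
  -- iteration 6/6 --
  RT 180: heading 200 -> 20
  LT 49: heading 20 -> 69
]
LT 270: heading 69 -> 339
LT 270: heading 339 -> 249
LT 180: heading 249 -> 69
Final: pos=(-21.92,27.92), heading=69, 2 segment(s) drawn
Waypoints (3 total):
(0, 6)
(-12.728, 18.728)
(-21.92, 27.92)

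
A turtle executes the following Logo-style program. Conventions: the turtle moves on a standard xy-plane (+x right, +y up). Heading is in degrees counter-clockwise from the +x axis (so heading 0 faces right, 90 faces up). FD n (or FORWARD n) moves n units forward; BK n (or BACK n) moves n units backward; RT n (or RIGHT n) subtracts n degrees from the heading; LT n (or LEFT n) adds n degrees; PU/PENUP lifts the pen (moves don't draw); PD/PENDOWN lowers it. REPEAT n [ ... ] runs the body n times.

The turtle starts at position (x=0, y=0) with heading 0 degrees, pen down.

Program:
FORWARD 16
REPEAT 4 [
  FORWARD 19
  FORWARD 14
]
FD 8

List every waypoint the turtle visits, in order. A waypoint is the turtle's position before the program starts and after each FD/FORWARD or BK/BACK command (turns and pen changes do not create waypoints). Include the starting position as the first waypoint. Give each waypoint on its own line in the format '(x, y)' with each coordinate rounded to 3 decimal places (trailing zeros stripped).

Answer: (0, 0)
(16, 0)
(35, 0)
(49, 0)
(68, 0)
(82, 0)
(101, 0)
(115, 0)
(134, 0)
(148, 0)
(156, 0)

Derivation:
Executing turtle program step by step:
Start: pos=(0,0), heading=0, pen down
FD 16: (0,0) -> (16,0) [heading=0, draw]
REPEAT 4 [
  -- iteration 1/4 --
  FD 19: (16,0) -> (35,0) [heading=0, draw]
  FD 14: (35,0) -> (49,0) [heading=0, draw]
  -- iteration 2/4 --
  FD 19: (49,0) -> (68,0) [heading=0, draw]
  FD 14: (68,0) -> (82,0) [heading=0, draw]
  -- iteration 3/4 --
  FD 19: (82,0) -> (101,0) [heading=0, draw]
  FD 14: (101,0) -> (115,0) [heading=0, draw]
  -- iteration 4/4 --
  FD 19: (115,0) -> (134,0) [heading=0, draw]
  FD 14: (134,0) -> (148,0) [heading=0, draw]
]
FD 8: (148,0) -> (156,0) [heading=0, draw]
Final: pos=(156,0), heading=0, 10 segment(s) drawn
Waypoints (11 total):
(0, 0)
(16, 0)
(35, 0)
(49, 0)
(68, 0)
(82, 0)
(101, 0)
(115, 0)
(134, 0)
(148, 0)
(156, 0)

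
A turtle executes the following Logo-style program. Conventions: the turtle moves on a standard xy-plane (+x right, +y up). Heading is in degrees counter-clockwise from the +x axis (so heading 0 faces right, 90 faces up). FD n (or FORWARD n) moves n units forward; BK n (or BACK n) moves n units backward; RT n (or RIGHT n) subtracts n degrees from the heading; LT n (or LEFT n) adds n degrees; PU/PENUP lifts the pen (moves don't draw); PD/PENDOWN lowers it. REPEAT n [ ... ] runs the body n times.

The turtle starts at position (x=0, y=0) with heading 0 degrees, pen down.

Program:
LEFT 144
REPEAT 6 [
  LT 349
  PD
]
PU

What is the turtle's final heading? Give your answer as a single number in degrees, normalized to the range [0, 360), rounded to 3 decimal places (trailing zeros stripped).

Executing turtle program step by step:
Start: pos=(0,0), heading=0, pen down
LT 144: heading 0 -> 144
REPEAT 6 [
  -- iteration 1/6 --
  LT 349: heading 144 -> 133
  PD: pen down
  -- iteration 2/6 --
  LT 349: heading 133 -> 122
  PD: pen down
  -- iteration 3/6 --
  LT 349: heading 122 -> 111
  PD: pen down
  -- iteration 4/6 --
  LT 349: heading 111 -> 100
  PD: pen down
  -- iteration 5/6 --
  LT 349: heading 100 -> 89
  PD: pen down
  -- iteration 6/6 --
  LT 349: heading 89 -> 78
  PD: pen down
]
PU: pen up
Final: pos=(0,0), heading=78, 0 segment(s) drawn

Answer: 78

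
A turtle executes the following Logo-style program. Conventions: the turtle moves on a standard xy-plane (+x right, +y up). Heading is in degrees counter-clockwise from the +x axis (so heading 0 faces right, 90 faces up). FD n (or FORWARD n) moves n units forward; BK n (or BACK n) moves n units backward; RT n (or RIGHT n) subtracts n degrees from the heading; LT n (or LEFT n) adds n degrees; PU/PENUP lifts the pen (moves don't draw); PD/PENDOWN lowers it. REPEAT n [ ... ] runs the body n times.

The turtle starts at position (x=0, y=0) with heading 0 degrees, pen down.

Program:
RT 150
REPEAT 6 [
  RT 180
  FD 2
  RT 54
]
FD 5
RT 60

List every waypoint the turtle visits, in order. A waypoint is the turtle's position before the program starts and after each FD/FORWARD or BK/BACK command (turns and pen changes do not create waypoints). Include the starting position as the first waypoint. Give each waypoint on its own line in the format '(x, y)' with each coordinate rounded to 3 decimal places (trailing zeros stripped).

Answer: (0, 0)
(1.732, 1)
(-0.095, 1.813)
(0.321, -0.143)
(1.659, 1.343)
(-0.33, 1.553)
(0.67, -0.18)
(-1.364, -4.747)

Derivation:
Executing turtle program step by step:
Start: pos=(0,0), heading=0, pen down
RT 150: heading 0 -> 210
REPEAT 6 [
  -- iteration 1/6 --
  RT 180: heading 210 -> 30
  FD 2: (0,0) -> (1.732,1) [heading=30, draw]
  RT 54: heading 30 -> 336
  -- iteration 2/6 --
  RT 180: heading 336 -> 156
  FD 2: (1.732,1) -> (-0.095,1.813) [heading=156, draw]
  RT 54: heading 156 -> 102
  -- iteration 3/6 --
  RT 180: heading 102 -> 282
  FD 2: (-0.095,1.813) -> (0.321,-0.143) [heading=282, draw]
  RT 54: heading 282 -> 228
  -- iteration 4/6 --
  RT 180: heading 228 -> 48
  FD 2: (0.321,-0.143) -> (1.659,1.343) [heading=48, draw]
  RT 54: heading 48 -> 354
  -- iteration 5/6 --
  RT 180: heading 354 -> 174
  FD 2: (1.659,1.343) -> (-0.33,1.553) [heading=174, draw]
  RT 54: heading 174 -> 120
  -- iteration 6/6 --
  RT 180: heading 120 -> 300
  FD 2: (-0.33,1.553) -> (0.67,-0.18) [heading=300, draw]
  RT 54: heading 300 -> 246
]
FD 5: (0.67,-0.18) -> (-1.364,-4.747) [heading=246, draw]
RT 60: heading 246 -> 186
Final: pos=(-1.364,-4.747), heading=186, 7 segment(s) drawn
Waypoints (8 total):
(0, 0)
(1.732, 1)
(-0.095, 1.813)
(0.321, -0.143)
(1.659, 1.343)
(-0.33, 1.553)
(0.67, -0.18)
(-1.364, -4.747)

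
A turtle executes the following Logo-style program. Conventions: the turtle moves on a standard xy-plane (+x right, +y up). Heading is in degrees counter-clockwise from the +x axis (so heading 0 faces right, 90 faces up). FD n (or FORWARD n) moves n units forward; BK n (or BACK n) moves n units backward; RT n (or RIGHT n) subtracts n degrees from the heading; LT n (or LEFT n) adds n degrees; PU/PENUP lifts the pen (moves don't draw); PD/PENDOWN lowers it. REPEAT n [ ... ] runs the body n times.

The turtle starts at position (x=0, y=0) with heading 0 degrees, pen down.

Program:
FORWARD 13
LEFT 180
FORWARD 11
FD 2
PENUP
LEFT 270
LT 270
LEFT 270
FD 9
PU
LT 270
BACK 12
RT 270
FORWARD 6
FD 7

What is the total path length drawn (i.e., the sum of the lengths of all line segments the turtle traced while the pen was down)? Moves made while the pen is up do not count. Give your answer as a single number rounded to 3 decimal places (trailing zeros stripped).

Executing turtle program step by step:
Start: pos=(0,0), heading=0, pen down
FD 13: (0,0) -> (13,0) [heading=0, draw]
LT 180: heading 0 -> 180
FD 11: (13,0) -> (2,0) [heading=180, draw]
FD 2: (2,0) -> (0,0) [heading=180, draw]
PU: pen up
LT 270: heading 180 -> 90
LT 270: heading 90 -> 0
LT 270: heading 0 -> 270
FD 9: (0,0) -> (0,-9) [heading=270, move]
PU: pen up
LT 270: heading 270 -> 180
BK 12: (0,-9) -> (12,-9) [heading=180, move]
RT 270: heading 180 -> 270
FD 6: (12,-9) -> (12,-15) [heading=270, move]
FD 7: (12,-15) -> (12,-22) [heading=270, move]
Final: pos=(12,-22), heading=270, 3 segment(s) drawn

Segment lengths:
  seg 1: (0,0) -> (13,0), length = 13
  seg 2: (13,0) -> (2,0), length = 11
  seg 3: (2,0) -> (0,0), length = 2
Total = 26

Answer: 26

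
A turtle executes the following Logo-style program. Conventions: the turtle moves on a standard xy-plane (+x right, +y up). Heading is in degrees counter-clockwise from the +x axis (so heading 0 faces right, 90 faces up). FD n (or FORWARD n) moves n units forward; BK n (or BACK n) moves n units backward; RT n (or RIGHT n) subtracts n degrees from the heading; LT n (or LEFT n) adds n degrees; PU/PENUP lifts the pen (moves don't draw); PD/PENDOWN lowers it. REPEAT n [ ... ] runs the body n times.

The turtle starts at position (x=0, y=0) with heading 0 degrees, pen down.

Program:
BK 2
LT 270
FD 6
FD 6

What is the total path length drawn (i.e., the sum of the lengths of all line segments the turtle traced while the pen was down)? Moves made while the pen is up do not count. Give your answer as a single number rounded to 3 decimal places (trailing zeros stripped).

Answer: 14

Derivation:
Executing turtle program step by step:
Start: pos=(0,0), heading=0, pen down
BK 2: (0,0) -> (-2,0) [heading=0, draw]
LT 270: heading 0 -> 270
FD 6: (-2,0) -> (-2,-6) [heading=270, draw]
FD 6: (-2,-6) -> (-2,-12) [heading=270, draw]
Final: pos=(-2,-12), heading=270, 3 segment(s) drawn

Segment lengths:
  seg 1: (0,0) -> (-2,0), length = 2
  seg 2: (-2,0) -> (-2,-6), length = 6
  seg 3: (-2,-6) -> (-2,-12), length = 6
Total = 14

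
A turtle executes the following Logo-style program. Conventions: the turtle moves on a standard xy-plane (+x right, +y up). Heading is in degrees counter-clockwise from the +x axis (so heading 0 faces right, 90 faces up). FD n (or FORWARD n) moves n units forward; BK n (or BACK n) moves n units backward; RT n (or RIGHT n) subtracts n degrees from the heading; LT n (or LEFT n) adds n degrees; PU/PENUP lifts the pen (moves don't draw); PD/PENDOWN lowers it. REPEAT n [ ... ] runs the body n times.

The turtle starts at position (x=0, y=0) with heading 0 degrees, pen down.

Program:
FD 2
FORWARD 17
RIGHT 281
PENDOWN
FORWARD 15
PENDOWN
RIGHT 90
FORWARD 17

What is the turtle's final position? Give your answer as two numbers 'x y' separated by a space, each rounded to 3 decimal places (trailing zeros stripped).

Executing turtle program step by step:
Start: pos=(0,0), heading=0, pen down
FD 2: (0,0) -> (2,0) [heading=0, draw]
FD 17: (2,0) -> (19,0) [heading=0, draw]
RT 281: heading 0 -> 79
PD: pen down
FD 15: (19,0) -> (21.862,14.724) [heading=79, draw]
PD: pen down
RT 90: heading 79 -> 349
FD 17: (21.862,14.724) -> (38.55,11.481) [heading=349, draw]
Final: pos=(38.55,11.481), heading=349, 4 segment(s) drawn

Answer: 38.55 11.481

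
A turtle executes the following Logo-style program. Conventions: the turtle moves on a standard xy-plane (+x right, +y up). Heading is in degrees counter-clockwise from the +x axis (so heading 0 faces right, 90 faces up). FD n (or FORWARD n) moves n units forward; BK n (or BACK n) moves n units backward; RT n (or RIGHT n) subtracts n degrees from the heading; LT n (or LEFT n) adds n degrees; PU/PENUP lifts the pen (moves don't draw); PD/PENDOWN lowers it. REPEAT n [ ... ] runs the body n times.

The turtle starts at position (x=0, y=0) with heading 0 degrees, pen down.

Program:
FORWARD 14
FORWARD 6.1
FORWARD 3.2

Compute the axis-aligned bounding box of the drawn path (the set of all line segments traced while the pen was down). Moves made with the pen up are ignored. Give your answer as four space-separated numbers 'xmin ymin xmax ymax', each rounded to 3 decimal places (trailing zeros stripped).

Answer: 0 0 23.3 0

Derivation:
Executing turtle program step by step:
Start: pos=(0,0), heading=0, pen down
FD 14: (0,0) -> (14,0) [heading=0, draw]
FD 6.1: (14,0) -> (20.1,0) [heading=0, draw]
FD 3.2: (20.1,0) -> (23.3,0) [heading=0, draw]
Final: pos=(23.3,0), heading=0, 3 segment(s) drawn

Segment endpoints: x in {0, 14, 20.1, 23.3}, y in {0}
xmin=0, ymin=0, xmax=23.3, ymax=0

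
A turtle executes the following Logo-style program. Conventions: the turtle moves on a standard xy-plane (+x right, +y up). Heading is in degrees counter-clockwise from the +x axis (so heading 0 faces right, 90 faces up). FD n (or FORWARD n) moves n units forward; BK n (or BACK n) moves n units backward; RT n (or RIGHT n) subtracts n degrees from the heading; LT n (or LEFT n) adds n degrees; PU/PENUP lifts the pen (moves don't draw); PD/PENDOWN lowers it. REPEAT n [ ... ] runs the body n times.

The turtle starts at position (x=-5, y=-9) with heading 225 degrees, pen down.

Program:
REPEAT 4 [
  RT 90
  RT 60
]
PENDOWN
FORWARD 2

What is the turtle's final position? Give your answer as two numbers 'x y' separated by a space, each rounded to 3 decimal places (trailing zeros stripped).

Answer: -3.068 -9.518

Derivation:
Executing turtle program step by step:
Start: pos=(-5,-9), heading=225, pen down
REPEAT 4 [
  -- iteration 1/4 --
  RT 90: heading 225 -> 135
  RT 60: heading 135 -> 75
  -- iteration 2/4 --
  RT 90: heading 75 -> 345
  RT 60: heading 345 -> 285
  -- iteration 3/4 --
  RT 90: heading 285 -> 195
  RT 60: heading 195 -> 135
  -- iteration 4/4 --
  RT 90: heading 135 -> 45
  RT 60: heading 45 -> 345
]
PD: pen down
FD 2: (-5,-9) -> (-3.068,-9.518) [heading=345, draw]
Final: pos=(-3.068,-9.518), heading=345, 1 segment(s) drawn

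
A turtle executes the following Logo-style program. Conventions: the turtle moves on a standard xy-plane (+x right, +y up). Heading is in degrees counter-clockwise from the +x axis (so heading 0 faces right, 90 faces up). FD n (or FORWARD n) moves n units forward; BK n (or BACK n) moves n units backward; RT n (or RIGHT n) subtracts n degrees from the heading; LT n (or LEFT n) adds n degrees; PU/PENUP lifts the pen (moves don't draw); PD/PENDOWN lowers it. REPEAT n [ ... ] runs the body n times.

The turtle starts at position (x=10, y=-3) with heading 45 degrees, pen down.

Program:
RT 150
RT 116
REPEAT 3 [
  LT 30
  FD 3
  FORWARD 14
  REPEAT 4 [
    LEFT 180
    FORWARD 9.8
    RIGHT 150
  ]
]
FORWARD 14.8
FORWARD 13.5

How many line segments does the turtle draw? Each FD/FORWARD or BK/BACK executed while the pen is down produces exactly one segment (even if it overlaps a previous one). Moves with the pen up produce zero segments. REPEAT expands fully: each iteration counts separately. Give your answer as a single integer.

Executing turtle program step by step:
Start: pos=(10,-3), heading=45, pen down
RT 150: heading 45 -> 255
RT 116: heading 255 -> 139
REPEAT 3 [
  -- iteration 1/3 --
  LT 30: heading 139 -> 169
  FD 3: (10,-3) -> (7.055,-2.428) [heading=169, draw]
  FD 14: (7.055,-2.428) -> (-6.688,0.244) [heading=169, draw]
  REPEAT 4 [
    -- iteration 1/4 --
    LT 180: heading 169 -> 349
    FD 9.8: (-6.688,0.244) -> (2.932,-1.626) [heading=349, draw]
    RT 150: heading 349 -> 199
    -- iteration 2/4 --
    LT 180: heading 199 -> 19
    FD 9.8: (2.932,-1.626) -> (12.198,1.564) [heading=19, draw]
    RT 150: heading 19 -> 229
    -- iteration 3/4 --
    LT 180: heading 229 -> 49
    FD 9.8: (12.198,1.564) -> (18.628,8.961) [heading=49, draw]
    RT 150: heading 49 -> 259
    -- iteration 4/4 --
    LT 180: heading 259 -> 79
    FD 9.8: (18.628,8.961) -> (20.498,18.58) [heading=79, draw]
    RT 150: heading 79 -> 289
  ]
  -- iteration 2/3 --
  LT 30: heading 289 -> 319
  FD 3: (20.498,18.58) -> (22.762,16.612) [heading=319, draw]
  FD 14: (22.762,16.612) -> (33.328,7.427) [heading=319, draw]
  REPEAT 4 [
    -- iteration 1/4 --
    LT 180: heading 319 -> 139
    FD 9.8: (33.328,7.427) -> (25.932,13.857) [heading=139, draw]
    RT 150: heading 139 -> 349
    -- iteration 2/4 --
    LT 180: heading 349 -> 169
    FD 9.8: (25.932,13.857) -> (16.312,15.727) [heading=169, draw]
    RT 150: heading 169 -> 19
    -- iteration 3/4 --
    LT 180: heading 19 -> 199
    FD 9.8: (16.312,15.727) -> (7.046,12.536) [heading=199, draw]
    RT 150: heading 199 -> 49
    -- iteration 4/4 --
    LT 180: heading 49 -> 229
    FD 9.8: (7.046,12.536) -> (0.616,5.14) [heading=229, draw]
    RT 150: heading 229 -> 79
  ]
  -- iteration 3/3 --
  LT 30: heading 79 -> 109
  FD 3: (0.616,5.14) -> (-0.361,7.977) [heading=109, draw]
  FD 14: (-0.361,7.977) -> (-4.918,21.214) [heading=109, draw]
  REPEAT 4 [
    -- iteration 1/4 --
    LT 180: heading 109 -> 289
    FD 9.8: (-4.918,21.214) -> (-1.728,11.948) [heading=289, draw]
    RT 150: heading 289 -> 139
    -- iteration 2/4 --
    LT 180: heading 139 -> 319
    FD 9.8: (-1.728,11.948) -> (5.668,5.518) [heading=319, draw]
    RT 150: heading 319 -> 169
    -- iteration 3/4 --
    LT 180: heading 169 -> 349
    FD 9.8: (5.668,5.518) -> (15.288,3.649) [heading=349, draw]
    RT 150: heading 349 -> 199
    -- iteration 4/4 --
    LT 180: heading 199 -> 19
    FD 9.8: (15.288,3.649) -> (24.554,6.839) [heading=19, draw]
    RT 150: heading 19 -> 229
  ]
]
FD 14.8: (24.554,6.839) -> (14.845,-4.331) [heading=229, draw]
FD 13.5: (14.845,-4.331) -> (5.988,-14.519) [heading=229, draw]
Final: pos=(5.988,-14.519), heading=229, 20 segment(s) drawn
Segments drawn: 20

Answer: 20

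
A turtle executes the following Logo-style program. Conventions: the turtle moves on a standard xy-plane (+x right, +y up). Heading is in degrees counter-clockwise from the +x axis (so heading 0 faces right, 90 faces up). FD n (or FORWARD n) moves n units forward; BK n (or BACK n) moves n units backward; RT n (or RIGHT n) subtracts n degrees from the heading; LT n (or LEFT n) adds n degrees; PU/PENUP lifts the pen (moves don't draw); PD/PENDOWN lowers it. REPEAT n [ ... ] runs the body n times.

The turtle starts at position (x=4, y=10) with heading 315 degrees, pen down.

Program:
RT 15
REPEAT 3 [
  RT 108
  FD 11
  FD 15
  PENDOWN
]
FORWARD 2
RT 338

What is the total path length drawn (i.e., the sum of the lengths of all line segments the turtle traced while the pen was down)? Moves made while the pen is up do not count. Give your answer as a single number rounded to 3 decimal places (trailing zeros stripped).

Executing turtle program step by step:
Start: pos=(4,10), heading=315, pen down
RT 15: heading 315 -> 300
REPEAT 3 [
  -- iteration 1/3 --
  RT 108: heading 300 -> 192
  FD 11: (4,10) -> (-6.76,7.713) [heading=192, draw]
  FD 15: (-6.76,7.713) -> (-21.432,4.594) [heading=192, draw]
  PD: pen down
  -- iteration 2/3 --
  RT 108: heading 192 -> 84
  FD 11: (-21.432,4.594) -> (-20.282,15.534) [heading=84, draw]
  FD 15: (-20.282,15.534) -> (-18.714,30.452) [heading=84, draw]
  PD: pen down
  -- iteration 3/3 --
  RT 108: heading 84 -> 336
  FD 11: (-18.714,30.452) -> (-8.665,25.978) [heading=336, draw]
  FD 15: (-8.665,25.978) -> (5.038,19.877) [heading=336, draw]
  PD: pen down
]
FD 2: (5.038,19.877) -> (6.865,19.063) [heading=336, draw]
RT 338: heading 336 -> 358
Final: pos=(6.865,19.063), heading=358, 7 segment(s) drawn

Segment lengths:
  seg 1: (4,10) -> (-6.76,7.713), length = 11
  seg 2: (-6.76,7.713) -> (-21.432,4.594), length = 15
  seg 3: (-21.432,4.594) -> (-20.282,15.534), length = 11
  seg 4: (-20.282,15.534) -> (-18.714,30.452), length = 15
  seg 5: (-18.714,30.452) -> (-8.665,25.978), length = 11
  seg 6: (-8.665,25.978) -> (5.038,19.877), length = 15
  seg 7: (5.038,19.877) -> (6.865,19.063), length = 2
Total = 80

Answer: 80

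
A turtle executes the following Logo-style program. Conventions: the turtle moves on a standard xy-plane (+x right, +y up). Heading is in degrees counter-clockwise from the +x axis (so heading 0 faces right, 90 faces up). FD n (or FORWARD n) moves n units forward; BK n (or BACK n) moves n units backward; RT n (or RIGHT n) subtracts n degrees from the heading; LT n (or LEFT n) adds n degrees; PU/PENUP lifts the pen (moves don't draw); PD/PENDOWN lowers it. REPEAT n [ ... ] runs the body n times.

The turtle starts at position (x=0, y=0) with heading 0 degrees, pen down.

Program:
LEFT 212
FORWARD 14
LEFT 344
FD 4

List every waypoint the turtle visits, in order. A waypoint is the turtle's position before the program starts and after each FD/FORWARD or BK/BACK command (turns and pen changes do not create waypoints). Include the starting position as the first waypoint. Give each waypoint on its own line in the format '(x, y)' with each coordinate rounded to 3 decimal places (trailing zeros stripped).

Answer: (0, 0)
(-11.873, -7.419)
(-15.718, -8.521)

Derivation:
Executing turtle program step by step:
Start: pos=(0,0), heading=0, pen down
LT 212: heading 0 -> 212
FD 14: (0,0) -> (-11.873,-7.419) [heading=212, draw]
LT 344: heading 212 -> 196
FD 4: (-11.873,-7.419) -> (-15.718,-8.521) [heading=196, draw]
Final: pos=(-15.718,-8.521), heading=196, 2 segment(s) drawn
Waypoints (3 total):
(0, 0)
(-11.873, -7.419)
(-15.718, -8.521)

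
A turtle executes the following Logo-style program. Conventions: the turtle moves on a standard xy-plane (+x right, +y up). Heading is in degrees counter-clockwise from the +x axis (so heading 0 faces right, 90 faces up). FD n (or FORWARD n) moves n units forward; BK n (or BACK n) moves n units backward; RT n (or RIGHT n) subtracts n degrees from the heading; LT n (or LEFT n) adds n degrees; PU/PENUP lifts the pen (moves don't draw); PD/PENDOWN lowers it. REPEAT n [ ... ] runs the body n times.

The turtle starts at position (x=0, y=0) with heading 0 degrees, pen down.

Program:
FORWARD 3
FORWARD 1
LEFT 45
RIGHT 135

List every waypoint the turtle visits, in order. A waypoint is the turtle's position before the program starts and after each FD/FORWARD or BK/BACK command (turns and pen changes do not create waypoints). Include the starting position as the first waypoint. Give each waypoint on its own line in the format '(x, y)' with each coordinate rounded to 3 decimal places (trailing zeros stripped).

Answer: (0, 0)
(3, 0)
(4, 0)

Derivation:
Executing turtle program step by step:
Start: pos=(0,0), heading=0, pen down
FD 3: (0,0) -> (3,0) [heading=0, draw]
FD 1: (3,0) -> (4,0) [heading=0, draw]
LT 45: heading 0 -> 45
RT 135: heading 45 -> 270
Final: pos=(4,0), heading=270, 2 segment(s) drawn
Waypoints (3 total):
(0, 0)
(3, 0)
(4, 0)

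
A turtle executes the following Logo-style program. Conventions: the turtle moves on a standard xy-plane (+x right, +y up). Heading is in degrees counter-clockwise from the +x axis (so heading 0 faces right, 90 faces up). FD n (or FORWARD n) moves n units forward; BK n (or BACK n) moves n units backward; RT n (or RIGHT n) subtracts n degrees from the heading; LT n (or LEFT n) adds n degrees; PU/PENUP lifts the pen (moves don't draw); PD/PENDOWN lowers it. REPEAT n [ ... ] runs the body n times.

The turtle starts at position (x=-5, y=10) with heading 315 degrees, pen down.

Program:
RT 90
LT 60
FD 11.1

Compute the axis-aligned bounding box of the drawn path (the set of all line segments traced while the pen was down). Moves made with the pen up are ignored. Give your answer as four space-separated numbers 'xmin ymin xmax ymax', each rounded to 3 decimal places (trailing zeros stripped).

Answer: -5 -0.722 -2.127 10

Derivation:
Executing turtle program step by step:
Start: pos=(-5,10), heading=315, pen down
RT 90: heading 315 -> 225
LT 60: heading 225 -> 285
FD 11.1: (-5,10) -> (-2.127,-0.722) [heading=285, draw]
Final: pos=(-2.127,-0.722), heading=285, 1 segment(s) drawn

Segment endpoints: x in {-5, -2.127}, y in {-0.722, 10}
xmin=-5, ymin=-0.722, xmax=-2.127, ymax=10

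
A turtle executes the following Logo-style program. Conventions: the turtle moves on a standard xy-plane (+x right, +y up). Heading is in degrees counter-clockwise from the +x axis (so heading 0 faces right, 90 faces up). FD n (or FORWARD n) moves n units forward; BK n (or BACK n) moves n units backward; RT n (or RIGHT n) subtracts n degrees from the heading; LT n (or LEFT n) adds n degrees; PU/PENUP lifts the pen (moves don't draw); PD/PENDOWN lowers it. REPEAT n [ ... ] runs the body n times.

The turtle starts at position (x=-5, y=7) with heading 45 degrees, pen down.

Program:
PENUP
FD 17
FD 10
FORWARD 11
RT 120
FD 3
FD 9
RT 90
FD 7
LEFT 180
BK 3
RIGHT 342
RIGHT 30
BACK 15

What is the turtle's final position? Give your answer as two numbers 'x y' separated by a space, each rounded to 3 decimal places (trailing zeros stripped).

Executing turtle program step by step:
Start: pos=(-5,7), heading=45, pen down
PU: pen up
FD 17: (-5,7) -> (7.021,19.021) [heading=45, move]
FD 10: (7.021,19.021) -> (14.092,26.092) [heading=45, move]
FD 11: (14.092,26.092) -> (21.87,33.87) [heading=45, move]
RT 120: heading 45 -> 285
FD 3: (21.87,33.87) -> (22.647,30.972) [heading=285, move]
FD 9: (22.647,30.972) -> (24.976,22.279) [heading=285, move]
RT 90: heading 285 -> 195
FD 7: (24.976,22.279) -> (18.214,20.467) [heading=195, move]
LT 180: heading 195 -> 15
BK 3: (18.214,20.467) -> (15.317,19.691) [heading=15, move]
RT 342: heading 15 -> 33
RT 30: heading 33 -> 3
BK 15: (15.317,19.691) -> (0.337,18.906) [heading=3, move]
Final: pos=(0.337,18.906), heading=3, 0 segment(s) drawn

Answer: 0.337 18.906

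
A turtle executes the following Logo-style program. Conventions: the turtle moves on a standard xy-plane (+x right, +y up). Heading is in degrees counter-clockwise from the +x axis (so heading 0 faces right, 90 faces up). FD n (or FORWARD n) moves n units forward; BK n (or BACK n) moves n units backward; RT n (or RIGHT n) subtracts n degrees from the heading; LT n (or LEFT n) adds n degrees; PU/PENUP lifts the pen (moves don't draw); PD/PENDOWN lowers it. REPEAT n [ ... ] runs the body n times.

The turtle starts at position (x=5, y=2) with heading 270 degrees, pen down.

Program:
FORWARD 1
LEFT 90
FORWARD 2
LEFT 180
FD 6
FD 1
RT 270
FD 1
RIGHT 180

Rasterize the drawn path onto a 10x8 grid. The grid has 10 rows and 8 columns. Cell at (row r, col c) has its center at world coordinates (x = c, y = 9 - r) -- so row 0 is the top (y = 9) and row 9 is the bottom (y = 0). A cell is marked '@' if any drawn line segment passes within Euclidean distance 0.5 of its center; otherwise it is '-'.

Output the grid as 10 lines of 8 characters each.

Answer: --------
--------
--------
--------
--------
--------
--------
-----@--
@@@@@@@@
@-------

Derivation:
Segment 0: (5,2) -> (5,1)
Segment 1: (5,1) -> (7,1)
Segment 2: (7,1) -> (1,1)
Segment 3: (1,1) -> (0,1)
Segment 4: (0,1) -> (-0,0)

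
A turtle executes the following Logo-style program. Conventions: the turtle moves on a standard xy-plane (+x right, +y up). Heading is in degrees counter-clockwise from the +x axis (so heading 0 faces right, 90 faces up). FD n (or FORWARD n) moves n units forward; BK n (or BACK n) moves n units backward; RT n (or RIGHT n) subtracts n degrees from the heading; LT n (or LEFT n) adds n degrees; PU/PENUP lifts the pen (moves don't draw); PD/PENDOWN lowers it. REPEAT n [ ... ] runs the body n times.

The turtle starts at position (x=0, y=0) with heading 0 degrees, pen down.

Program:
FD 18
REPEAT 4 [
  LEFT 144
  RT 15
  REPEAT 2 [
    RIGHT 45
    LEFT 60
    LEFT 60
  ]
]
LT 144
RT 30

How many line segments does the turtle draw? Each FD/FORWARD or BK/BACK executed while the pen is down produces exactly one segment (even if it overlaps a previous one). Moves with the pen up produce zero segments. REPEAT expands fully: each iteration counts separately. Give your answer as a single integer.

Answer: 1

Derivation:
Executing turtle program step by step:
Start: pos=(0,0), heading=0, pen down
FD 18: (0,0) -> (18,0) [heading=0, draw]
REPEAT 4 [
  -- iteration 1/4 --
  LT 144: heading 0 -> 144
  RT 15: heading 144 -> 129
  REPEAT 2 [
    -- iteration 1/2 --
    RT 45: heading 129 -> 84
    LT 60: heading 84 -> 144
    LT 60: heading 144 -> 204
    -- iteration 2/2 --
    RT 45: heading 204 -> 159
    LT 60: heading 159 -> 219
    LT 60: heading 219 -> 279
  ]
  -- iteration 2/4 --
  LT 144: heading 279 -> 63
  RT 15: heading 63 -> 48
  REPEAT 2 [
    -- iteration 1/2 --
    RT 45: heading 48 -> 3
    LT 60: heading 3 -> 63
    LT 60: heading 63 -> 123
    -- iteration 2/2 --
    RT 45: heading 123 -> 78
    LT 60: heading 78 -> 138
    LT 60: heading 138 -> 198
  ]
  -- iteration 3/4 --
  LT 144: heading 198 -> 342
  RT 15: heading 342 -> 327
  REPEAT 2 [
    -- iteration 1/2 --
    RT 45: heading 327 -> 282
    LT 60: heading 282 -> 342
    LT 60: heading 342 -> 42
    -- iteration 2/2 --
    RT 45: heading 42 -> 357
    LT 60: heading 357 -> 57
    LT 60: heading 57 -> 117
  ]
  -- iteration 4/4 --
  LT 144: heading 117 -> 261
  RT 15: heading 261 -> 246
  REPEAT 2 [
    -- iteration 1/2 --
    RT 45: heading 246 -> 201
    LT 60: heading 201 -> 261
    LT 60: heading 261 -> 321
    -- iteration 2/2 --
    RT 45: heading 321 -> 276
    LT 60: heading 276 -> 336
    LT 60: heading 336 -> 36
  ]
]
LT 144: heading 36 -> 180
RT 30: heading 180 -> 150
Final: pos=(18,0), heading=150, 1 segment(s) drawn
Segments drawn: 1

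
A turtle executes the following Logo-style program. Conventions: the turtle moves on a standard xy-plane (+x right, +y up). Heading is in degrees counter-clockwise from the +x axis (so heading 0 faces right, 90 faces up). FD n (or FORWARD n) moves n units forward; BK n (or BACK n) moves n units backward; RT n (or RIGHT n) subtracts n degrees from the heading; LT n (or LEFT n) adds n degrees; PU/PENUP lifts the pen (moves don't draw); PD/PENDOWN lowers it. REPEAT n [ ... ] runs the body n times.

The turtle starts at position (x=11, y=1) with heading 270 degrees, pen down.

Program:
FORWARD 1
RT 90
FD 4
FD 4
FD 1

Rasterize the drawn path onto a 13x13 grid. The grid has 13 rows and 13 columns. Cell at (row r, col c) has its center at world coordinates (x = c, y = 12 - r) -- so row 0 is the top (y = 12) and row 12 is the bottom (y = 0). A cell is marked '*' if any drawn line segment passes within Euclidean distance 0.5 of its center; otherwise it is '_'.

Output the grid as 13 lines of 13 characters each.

Segment 0: (11,1) -> (11,0)
Segment 1: (11,0) -> (7,0)
Segment 2: (7,0) -> (3,0)
Segment 3: (3,0) -> (2,0)

Answer: _____________
_____________
_____________
_____________
_____________
_____________
_____________
_____________
_____________
_____________
_____________
___________*_
__**********_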